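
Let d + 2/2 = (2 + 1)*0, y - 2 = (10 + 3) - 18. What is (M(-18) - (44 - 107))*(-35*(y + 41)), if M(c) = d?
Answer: -82460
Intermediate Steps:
y = -3 (y = 2 + ((10 + 3) - 18) = 2 + (13 - 18) = 2 - 5 = -3)
d = -1 (d = -1 + (2 + 1)*0 = -1 + 3*0 = -1 + 0 = -1)
M(c) = -1
(M(-18) - (44 - 107))*(-35*(y + 41)) = (-1 - (44 - 107))*(-35*(-3 + 41)) = (-1 - 1*(-63))*(-35*38) = (-1 + 63)*(-1330) = 62*(-1330) = -82460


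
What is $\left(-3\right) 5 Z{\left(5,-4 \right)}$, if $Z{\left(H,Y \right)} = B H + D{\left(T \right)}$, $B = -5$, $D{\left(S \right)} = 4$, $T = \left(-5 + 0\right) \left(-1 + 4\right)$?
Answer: $315$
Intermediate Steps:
$T = -15$ ($T = \left(-5\right) 3 = -15$)
$Z{\left(H,Y \right)} = 4 - 5 H$ ($Z{\left(H,Y \right)} = - 5 H + 4 = 4 - 5 H$)
$\left(-3\right) 5 Z{\left(5,-4 \right)} = \left(-3\right) 5 \left(4 - 25\right) = - 15 \left(4 - 25\right) = \left(-15\right) \left(-21\right) = 315$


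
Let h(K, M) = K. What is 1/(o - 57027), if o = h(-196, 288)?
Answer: -1/57223 ≈ -1.7475e-5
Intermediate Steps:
o = -196
1/(o - 57027) = 1/(-196 - 57027) = 1/(-57223) = -1/57223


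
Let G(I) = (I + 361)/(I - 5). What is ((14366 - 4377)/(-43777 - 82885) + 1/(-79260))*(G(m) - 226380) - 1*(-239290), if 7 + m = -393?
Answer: 174254448773624087/677648033100 ≈ 2.5715e+5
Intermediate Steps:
m = -400 (m = -7 - 393 = -400)
G(I) = (361 + I)/(-5 + I)
((14366 - 4377)/(-43777 - 82885) + 1/(-79260))*(G(m) - 226380) - 1*(-239290) = ((14366 - 4377)/(-43777 - 82885) + 1/(-79260))*((361 - 400)/(-5 - 400) - 226380) - 1*(-239290) = (9989/(-126662) - 1/79260)*(-39/(-405) - 226380) + 239290 = (9989*(-1/126662) - 1/79260)*(-1/405*(-39) - 226380) + 239290 = (-9989/126662 - 1/79260)*(13/135 - 226380) + 239290 = -395927401/5019615060*(-30561287/135) + 239290 = 12100050933125087/677648033100 + 239290 = 174254448773624087/677648033100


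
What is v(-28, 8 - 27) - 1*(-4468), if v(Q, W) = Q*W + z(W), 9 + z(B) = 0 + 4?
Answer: 4995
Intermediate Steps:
z(B) = -5 (z(B) = -9 + (0 + 4) = -9 + 4 = -5)
v(Q, W) = -5 + Q*W (v(Q, W) = Q*W - 5 = -5 + Q*W)
v(-28, 8 - 27) - 1*(-4468) = (-5 - 28*(8 - 27)) - 1*(-4468) = (-5 - 28*(-19)) + 4468 = (-5 + 532) + 4468 = 527 + 4468 = 4995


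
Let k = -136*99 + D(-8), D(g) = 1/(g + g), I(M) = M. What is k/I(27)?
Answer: -215425/432 ≈ -498.67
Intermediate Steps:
D(g) = 1/(2*g)
k = -215425/16 (k = -136*99 + (½)/(-8) = -13464 + (½)*(-⅛) = -13464 - 1/16 = -215425/16 ≈ -13464.)
k/I(27) = -215425/16/27 = -215425/16*1/27 = -215425/432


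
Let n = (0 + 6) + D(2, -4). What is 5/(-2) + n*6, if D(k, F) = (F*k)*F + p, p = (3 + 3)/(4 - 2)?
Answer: 487/2 ≈ 243.50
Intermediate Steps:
p = 3 (p = 6/2 = 6*(½) = 3)
D(k, F) = 3 + k*F² (D(k, F) = (F*k)*F + 3 = k*F² + 3 = 3 + k*F²)
n = 41 (n = (0 + 6) + (3 + 2*(-4)²) = 6 + (3 + 2*16) = 6 + (3 + 32) = 6 + 35 = 41)
5/(-2) + n*6 = 5/(-2) + 41*6 = 5*(-½) + 246 = -5/2 + 246 = 487/2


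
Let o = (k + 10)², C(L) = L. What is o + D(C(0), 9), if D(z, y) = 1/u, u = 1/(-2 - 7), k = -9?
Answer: -8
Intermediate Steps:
u = -⅑ (u = 1/(-9) = -⅑ ≈ -0.11111)
o = 1 (o = (-9 + 10)² = 1² = 1)
D(z, y) = -9 (D(z, y) = 1/(-⅑) = -9)
o + D(C(0), 9) = 1 - 9 = -8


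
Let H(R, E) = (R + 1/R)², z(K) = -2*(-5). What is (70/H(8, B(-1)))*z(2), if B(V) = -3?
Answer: 1792/169 ≈ 10.604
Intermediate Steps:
z(K) = 10
(70/H(8, B(-1)))*z(2) = (70/(((1 + 8²)²/8²)))*10 = (70/(((1 + 64)²/64)))*10 = (70/(((1/64)*65²)))*10 = (70/(((1/64)*4225)))*10 = (70/(4225/64))*10 = (70*(64/4225))*10 = (896/845)*10 = 1792/169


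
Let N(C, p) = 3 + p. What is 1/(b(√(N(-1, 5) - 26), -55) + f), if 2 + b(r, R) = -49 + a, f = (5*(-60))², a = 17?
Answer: 1/89966 ≈ 1.1115e-5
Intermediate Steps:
f = 90000 (f = (-300)² = 90000)
b(r, R) = -34 (b(r, R) = -2 + (-49 + 17) = -2 - 32 = -34)
1/(b(√(N(-1, 5) - 26), -55) + f) = 1/(-34 + 90000) = 1/89966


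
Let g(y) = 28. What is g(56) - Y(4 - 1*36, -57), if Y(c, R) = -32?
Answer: 60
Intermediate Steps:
g(56) - Y(4 - 1*36, -57) = 28 - 1*(-32) = 28 + 32 = 60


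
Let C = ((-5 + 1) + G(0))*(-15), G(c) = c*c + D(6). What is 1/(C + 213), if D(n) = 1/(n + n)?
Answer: 4/1087 ≈ 0.0036799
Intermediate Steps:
D(n) = 1/(2*n)
G(c) = 1/12 + c² (G(c) = c*c + (½)/6 = c² + (½)*(⅙) = c² + 1/12 = 1/12 + c²)
C = 235/4 (C = ((-5 + 1) + (1/12 + 0²))*(-15) = (-4 + (1/12 + 0))*(-15) = (-4 + 1/12)*(-15) = -47/12*(-15) = 235/4 ≈ 58.750)
1/(C + 213) = 1/(235/4 + 213) = 1/(1087/4) = 4/1087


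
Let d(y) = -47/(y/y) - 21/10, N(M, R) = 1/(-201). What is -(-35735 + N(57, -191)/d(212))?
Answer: 3526722875/98691 ≈ 35735.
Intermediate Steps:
N(M, R) = -1/201
d(y) = -491/10 (d(y) = -47/1 - 21*⅒ = -47*1 - 21/10 = -47 - 21/10 = -491/10)
-(-35735 + N(57, -191)/d(212)) = -(-35735 - 1/(201*(-491/10))) = -(-35735 - 1/201*(-10/491)) = -(-35735 + 10/98691) = -1*(-3526722875/98691) = 3526722875/98691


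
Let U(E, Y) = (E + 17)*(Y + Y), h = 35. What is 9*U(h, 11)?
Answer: 10296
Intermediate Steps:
U(E, Y) = 2*Y*(17 + E) (U(E, Y) = (17 + E)*(2*Y) = 2*Y*(17 + E))
9*U(h, 11) = 9*(2*11*(17 + 35)) = 9*(2*11*52) = 9*1144 = 10296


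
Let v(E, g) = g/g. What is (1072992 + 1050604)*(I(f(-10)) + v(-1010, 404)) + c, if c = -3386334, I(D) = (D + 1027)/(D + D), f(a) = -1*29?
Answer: -1096293806/29 ≈ -3.7803e+7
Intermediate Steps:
v(E, g) = 1
f(a) = -29
I(D) = (1027 + D)/(2*D) (I(D) = (1027 + D)/((2*D)) = (1027 + D)*(1/(2*D)) = (1027 + D)/(2*D))
(1072992 + 1050604)*(I(f(-10)) + v(-1010, 404)) + c = (1072992 + 1050604)*((½)*(1027 - 29)/(-29) + 1) - 3386334 = 2123596*((½)*(-1/29)*998 + 1) - 3386334 = 2123596*(-499/29 + 1) - 3386334 = 2123596*(-470/29) - 3386334 = -998090120/29 - 3386334 = -1096293806/29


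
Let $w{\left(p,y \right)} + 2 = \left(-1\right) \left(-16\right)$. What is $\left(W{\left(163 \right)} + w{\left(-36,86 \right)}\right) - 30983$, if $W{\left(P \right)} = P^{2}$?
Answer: $-4400$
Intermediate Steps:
$w{\left(p,y \right)} = 14$ ($w{\left(p,y \right)} = -2 - -16 = -2 + 16 = 14$)
$\left(W{\left(163 \right)} + w{\left(-36,86 \right)}\right) - 30983 = \left(163^{2} + 14\right) - 30983 = \left(26569 + 14\right) - 30983 = 26583 - 30983 = -4400$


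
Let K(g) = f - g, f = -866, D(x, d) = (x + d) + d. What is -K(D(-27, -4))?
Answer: 831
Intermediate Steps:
D(x, d) = x + 2*d (D(x, d) = (d + x) + d = x + 2*d)
K(g) = -866 - g
-K(D(-27, -4)) = -(-866 - (-27 + 2*(-4))) = -(-866 - (-27 - 8)) = -(-866 - 1*(-35)) = -(-866 + 35) = -1*(-831) = 831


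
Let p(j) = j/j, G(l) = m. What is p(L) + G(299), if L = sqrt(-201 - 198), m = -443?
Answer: -442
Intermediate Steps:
G(l) = -443
L = I*sqrt(399) (L = sqrt(-399) = I*sqrt(399) ≈ 19.975*I)
p(j) = 1
p(L) + G(299) = 1 - 443 = -442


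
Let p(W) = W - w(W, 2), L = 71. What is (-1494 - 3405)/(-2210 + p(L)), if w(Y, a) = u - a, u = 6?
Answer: 4899/2143 ≈ 2.2860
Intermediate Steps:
w(Y, a) = 6 - a
p(W) = -4 + W (p(W) = W - (6 - 1*2) = W - (6 - 2) = W - 1*4 = W - 4 = -4 + W)
(-1494 - 3405)/(-2210 + p(L)) = (-1494 - 3405)/(-2210 + (-4 + 71)) = -4899/(-2210 + 67) = -4899/(-2143) = -4899*(-1/2143) = 4899/2143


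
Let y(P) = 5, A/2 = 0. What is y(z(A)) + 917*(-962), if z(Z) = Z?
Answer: -882149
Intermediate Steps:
A = 0 (A = 2*0 = 0)
y(z(A)) + 917*(-962) = 5 + 917*(-962) = 5 - 882154 = -882149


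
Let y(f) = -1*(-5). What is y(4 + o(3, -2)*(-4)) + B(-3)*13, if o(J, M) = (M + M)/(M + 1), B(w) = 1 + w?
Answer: -21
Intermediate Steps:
o(J, M) = 2*M/(1 + M) (o(J, M) = (2*M)/(1 + M) = 2*M/(1 + M))
y(f) = 5
y(4 + o(3, -2)*(-4)) + B(-3)*13 = 5 + (1 - 3)*13 = 5 - 2*13 = 5 - 26 = -21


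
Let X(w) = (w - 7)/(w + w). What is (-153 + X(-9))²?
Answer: 1874161/81 ≈ 23138.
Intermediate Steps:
X(w) = (-7 + w)/(2*w) (X(w) = (-7 + w)/((2*w)) = (-7 + w)*(1/(2*w)) = (-7 + w)/(2*w))
(-153 + X(-9))² = (-153 + (½)*(-7 - 9)/(-9))² = (-153 + (½)*(-⅑)*(-16))² = (-153 + 8/9)² = (-1369/9)² = 1874161/81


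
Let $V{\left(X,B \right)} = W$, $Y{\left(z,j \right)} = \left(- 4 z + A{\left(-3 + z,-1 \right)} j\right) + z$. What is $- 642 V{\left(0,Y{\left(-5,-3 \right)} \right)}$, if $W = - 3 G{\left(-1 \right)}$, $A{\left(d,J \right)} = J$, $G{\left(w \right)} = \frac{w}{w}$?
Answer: $1926$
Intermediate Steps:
$G{\left(w \right)} = 1$
$Y{\left(z,j \right)} = - j - 3 z$ ($Y{\left(z,j \right)} = \left(- 4 z - j\right) + z = \left(- j - 4 z\right) + z = - j - 3 z$)
$W = -3$ ($W = \left(-3\right) 1 = -3$)
$V{\left(X,B \right)} = -3$
$- 642 V{\left(0,Y{\left(-5,-3 \right)} \right)} = \left(-642\right) \left(-3\right) = 1926$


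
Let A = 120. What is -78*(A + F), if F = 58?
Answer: -13884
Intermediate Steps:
-78*(A + F) = -78*(120 + 58) = -78*178 = -13884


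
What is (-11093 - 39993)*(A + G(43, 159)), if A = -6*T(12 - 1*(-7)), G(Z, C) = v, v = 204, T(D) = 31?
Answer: -919548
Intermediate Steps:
G(Z, C) = 204
A = -186 (A = -6*31 = -186)
(-11093 - 39993)*(A + G(43, 159)) = (-11093 - 39993)*(-186 + 204) = -51086*18 = -919548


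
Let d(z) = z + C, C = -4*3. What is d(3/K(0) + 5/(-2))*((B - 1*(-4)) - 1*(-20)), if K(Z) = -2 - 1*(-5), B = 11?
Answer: -945/2 ≈ -472.50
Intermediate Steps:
K(Z) = 3 (K(Z) = -2 + 5 = 3)
C = -12
d(z) = -12 + z (d(z) = z - 12 = -12 + z)
d(3/K(0) + 5/(-2))*((B - 1*(-4)) - 1*(-20)) = (-12 + (3/3 + 5/(-2)))*((11 - 1*(-4)) - 1*(-20)) = (-12 + (3*(1/3) + 5*(-1/2)))*((11 + 4) + 20) = (-12 + (1 - 5/2))*(15 + 20) = (-12 - 3/2)*35 = -27/2*35 = -945/2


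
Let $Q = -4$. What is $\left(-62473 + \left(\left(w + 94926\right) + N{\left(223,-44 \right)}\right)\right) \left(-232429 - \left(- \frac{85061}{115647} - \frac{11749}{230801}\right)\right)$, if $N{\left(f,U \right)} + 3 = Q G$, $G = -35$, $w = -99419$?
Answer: $\frac{59228103169949895953}{3813063321} \approx 1.5533 \cdot 10^{10}$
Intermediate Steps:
$N{\left(f,U \right)} = 137$ ($N{\left(f,U \right)} = -3 - -140 = -3 + 140 = 137$)
$\left(-62473 + \left(\left(w + 94926\right) + N{\left(223,-44 \right)}\right)\right) \left(-232429 - \left(- \frac{85061}{115647} - \frac{11749}{230801}\right)\right) = \left(-62473 + \left(\left(-99419 + 94926\right) + 137\right)\right) \left(-232429 - \left(- \frac{85061}{115647} - \frac{11749}{230801}\right)\right) = \left(-62473 + \left(-4493 + 137\right)\right) \left(-232429 - - \frac{20990900464}{26691443247}\right) = \left(-62473 - 4356\right) \left(-232429 + \left(\frac{11749}{230801} + \frac{85061}{115647}\right)\right) = - 66829 \left(-232429 + \frac{20990900464}{26691443247}\right) = \left(-66829\right) \left(- \frac{6203844471556499}{26691443247}\right) = \frac{59228103169949895953}{3813063321}$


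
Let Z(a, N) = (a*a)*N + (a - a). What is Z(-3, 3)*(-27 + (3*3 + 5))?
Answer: -351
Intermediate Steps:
Z(a, N) = N*a**2 (Z(a, N) = a**2*N + 0 = N*a**2 + 0 = N*a**2)
Z(-3, 3)*(-27 + (3*3 + 5)) = (3*(-3)**2)*(-27 + (3*3 + 5)) = (3*9)*(-27 + (9 + 5)) = 27*(-27 + 14) = 27*(-13) = -351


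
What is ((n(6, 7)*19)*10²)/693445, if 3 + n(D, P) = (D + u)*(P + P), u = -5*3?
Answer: -49020/138689 ≈ -0.35345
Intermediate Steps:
u = -15
n(D, P) = -3 + 2*P*(-15 + D) (n(D, P) = -3 + (D - 15)*(P + P) = -3 + (-15 + D)*(2*P) = -3 + 2*P*(-15 + D))
((n(6, 7)*19)*10²)/693445 = (((-3 - 30*7 + 2*6*7)*19)*10²)/693445 = (((-3 - 210 + 84)*19)*100)*(1/693445) = (-129*19*100)*(1/693445) = -2451*100*(1/693445) = -245100*1/693445 = -49020/138689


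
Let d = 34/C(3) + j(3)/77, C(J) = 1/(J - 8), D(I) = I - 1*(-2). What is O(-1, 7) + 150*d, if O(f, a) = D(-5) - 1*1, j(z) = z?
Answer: -1963358/77 ≈ -25498.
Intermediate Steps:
D(I) = 2 + I (D(I) = I + 2 = 2 + I)
C(J) = 1/(-8 + J)
d = -13087/77 (d = 34/(1/(-8 + 3)) + 3/77 = 34/(1/(-5)) + 3*(1/77) = 34/(-1/5) + 3/77 = 34*(-5) + 3/77 = -170 + 3/77 = -13087/77 ≈ -169.96)
O(f, a) = -4 (O(f, a) = (2 - 5) - 1*1 = -3 - 1 = -4)
O(-1, 7) + 150*d = -4 + 150*(-13087/77) = -4 - 1963050/77 = -1963358/77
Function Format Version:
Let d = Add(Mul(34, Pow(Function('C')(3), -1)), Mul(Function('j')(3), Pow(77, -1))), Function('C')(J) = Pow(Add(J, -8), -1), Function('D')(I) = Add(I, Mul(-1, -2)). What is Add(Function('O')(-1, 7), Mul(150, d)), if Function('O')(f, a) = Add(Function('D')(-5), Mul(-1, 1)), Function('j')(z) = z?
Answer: Rational(-1963358, 77) ≈ -25498.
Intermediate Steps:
Function('D')(I) = Add(2, I) (Function('D')(I) = Add(I, 2) = Add(2, I))
Function('C')(J) = Pow(Add(-8, J), -1)
d = Rational(-13087, 77) (d = Add(Mul(34, Pow(Pow(Add(-8, 3), -1), -1)), Mul(3, Pow(77, -1))) = Add(Mul(34, Pow(Pow(-5, -1), -1)), Mul(3, Rational(1, 77))) = Add(Mul(34, Pow(Rational(-1, 5), -1)), Rational(3, 77)) = Add(Mul(34, -5), Rational(3, 77)) = Add(-170, Rational(3, 77)) = Rational(-13087, 77) ≈ -169.96)
Function('O')(f, a) = -4 (Function('O')(f, a) = Add(Add(2, -5), Mul(-1, 1)) = Add(-3, -1) = -4)
Add(Function('O')(-1, 7), Mul(150, d)) = Add(-4, Mul(150, Rational(-13087, 77))) = Add(-4, Rational(-1963050, 77)) = Rational(-1963358, 77)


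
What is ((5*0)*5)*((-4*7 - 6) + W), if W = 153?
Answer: 0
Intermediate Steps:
((5*0)*5)*((-4*7 - 6) + W) = ((5*0)*5)*((-4*7 - 6) + 153) = (0*5)*((-28 - 6) + 153) = 0*(-34 + 153) = 0*119 = 0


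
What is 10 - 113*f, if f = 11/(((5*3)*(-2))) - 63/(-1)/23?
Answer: -178081/690 ≈ -258.09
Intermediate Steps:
f = 1637/690 (f = 11/((15*(-2))) - 63*(-1)*(1/23) = 11/(-30) + 63*(1/23) = 11*(-1/30) + 63/23 = -11/30 + 63/23 = 1637/690 ≈ 2.3725)
10 - 113*f = 10 - 113*1637/690 = 10 - 184981/690 = -178081/690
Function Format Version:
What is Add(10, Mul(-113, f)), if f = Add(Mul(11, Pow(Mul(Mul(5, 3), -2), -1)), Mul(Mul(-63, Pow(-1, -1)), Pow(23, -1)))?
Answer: Rational(-178081, 690) ≈ -258.09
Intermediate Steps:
f = Rational(1637, 690) (f = Add(Mul(11, Pow(Mul(15, -2), -1)), Mul(Mul(-63, -1), Rational(1, 23))) = Add(Mul(11, Pow(-30, -1)), Mul(63, Rational(1, 23))) = Add(Mul(11, Rational(-1, 30)), Rational(63, 23)) = Add(Rational(-11, 30), Rational(63, 23)) = Rational(1637, 690) ≈ 2.3725)
Add(10, Mul(-113, f)) = Add(10, Mul(-113, Rational(1637, 690))) = Add(10, Rational(-184981, 690)) = Rational(-178081, 690)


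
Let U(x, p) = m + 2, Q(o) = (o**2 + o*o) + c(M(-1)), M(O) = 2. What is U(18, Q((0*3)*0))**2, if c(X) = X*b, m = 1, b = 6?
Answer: 9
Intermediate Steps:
c(X) = 6*X (c(X) = X*6 = 6*X)
Q(o) = 12 + 2*o**2 (Q(o) = (o**2 + o*o) + 6*2 = (o**2 + o**2) + 12 = 2*o**2 + 12 = 12 + 2*o**2)
U(x, p) = 3 (U(x, p) = 1 + 2 = 3)
U(18, Q((0*3)*0))**2 = 3**2 = 9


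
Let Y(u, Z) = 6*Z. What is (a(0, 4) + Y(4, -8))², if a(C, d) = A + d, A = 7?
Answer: 1369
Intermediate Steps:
a(C, d) = 7 + d
(a(0, 4) + Y(4, -8))² = ((7 + 4) + 6*(-8))² = (11 - 48)² = (-37)² = 1369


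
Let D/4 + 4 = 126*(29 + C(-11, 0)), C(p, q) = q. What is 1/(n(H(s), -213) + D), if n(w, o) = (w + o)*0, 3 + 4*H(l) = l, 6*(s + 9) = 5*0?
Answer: 1/14600 ≈ 6.8493e-5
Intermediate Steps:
s = -9 (s = -9 + (5*0)/6 = -9 + (⅙)*0 = -9 + 0 = -9)
H(l) = -¾ + l/4
n(w, o) = 0 (n(w, o) = (o + w)*0 = 0)
D = 14600 (D = -16 + 4*(126*(29 + 0)) = -16 + 4*(126*29) = -16 + 4*3654 = -16 + 14616 = 14600)
1/(n(H(s), -213) + D) = 1/(0 + 14600) = 1/14600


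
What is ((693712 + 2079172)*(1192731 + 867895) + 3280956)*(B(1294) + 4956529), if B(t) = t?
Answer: 28328406408767817820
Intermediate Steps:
((693712 + 2079172)*(1192731 + 867895) + 3280956)*(B(1294) + 4956529) = ((693712 + 2079172)*(1192731 + 867895) + 3280956)*(1294 + 4956529) = (2772884*2060626 + 3280956)*4957823 = (5713876865384 + 3280956)*4957823 = 5713880146340*4957823 = 28328406408767817820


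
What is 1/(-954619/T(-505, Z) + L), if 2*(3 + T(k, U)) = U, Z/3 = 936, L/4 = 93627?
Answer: 1401/523731089 ≈ 2.6750e-6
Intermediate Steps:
L = 374508 (L = 4*93627 = 374508)
Z = 2808 (Z = 3*936 = 2808)
T(k, U) = -3 + U/2
1/(-954619/T(-505, Z) + L) = 1/(-954619/(-3 + (1/2)*2808) + 374508) = 1/(-954619/(-3 + 1404) + 374508) = 1/(-954619/1401 + 374508) = 1/(523731089/1401) = 1401/523731089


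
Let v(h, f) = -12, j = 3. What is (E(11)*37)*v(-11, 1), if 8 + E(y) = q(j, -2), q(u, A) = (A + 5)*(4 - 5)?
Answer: 4884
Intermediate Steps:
q(u, A) = -5 - A (q(u, A) = (5 + A)*(-1) = -5 - A)
E(y) = -11 (E(y) = -8 + (-5 - 1*(-2)) = -8 + (-5 + 2) = -8 - 3 = -11)
(E(11)*37)*v(-11, 1) = -11*37*(-12) = -407*(-12) = 4884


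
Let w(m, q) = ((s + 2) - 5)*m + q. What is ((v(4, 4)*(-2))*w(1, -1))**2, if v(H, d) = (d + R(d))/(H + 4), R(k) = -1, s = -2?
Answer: 81/4 ≈ 20.250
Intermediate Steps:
v(H, d) = (-1 + d)/(4 + H) (v(H, d) = (d - 1)/(H + 4) = (-1 + d)/(4 + H))
w(m, q) = q - 5*m (w(m, q) = ((-2 + 2) - 5)*m + q = (0 - 5)*m + q = -5*m + q = q - 5*m)
((v(4, 4)*(-2))*w(1, -1))**2 = ((((-1 + 4)/(4 + 4))*(-2))*(-1 - 5*1))**2 = (((3/8)*(-2))*(-1 - 5))**2 = ((((1/8)*3)*(-2))*(-6))**2 = (((3/8)*(-2))*(-6))**2 = (-3/4*(-6))**2 = (9/2)**2 = 81/4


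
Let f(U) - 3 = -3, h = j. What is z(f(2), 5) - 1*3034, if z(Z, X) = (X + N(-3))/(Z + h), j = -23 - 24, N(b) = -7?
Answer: -142596/47 ≈ -3034.0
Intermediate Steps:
j = -47
h = -47
f(U) = 0 (f(U) = 3 - 3 = 0)
z(Z, X) = (-7 + X)/(-47 + Z) (z(Z, X) = (X - 7)/(Z - 47) = (-7 + X)/(-47 + Z))
z(f(2), 5) - 1*3034 = (-7 + 5)/(-47 + 0) - 1*3034 = -2/(-47) - 3034 = -1/47*(-2) - 3034 = 2/47 - 3034 = -142596/47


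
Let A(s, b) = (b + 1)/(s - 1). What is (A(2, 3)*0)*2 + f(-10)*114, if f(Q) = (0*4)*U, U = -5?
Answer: 0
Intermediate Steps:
A(s, b) = (1 + b)/(-1 + s)
f(Q) = 0 (f(Q) = (0*4)*(-5) = 0*(-5) = 0)
(A(2, 3)*0)*2 + f(-10)*114 = (((1 + 3)/(-1 + 2))*0)*2 + 0*114 = ((4/1)*0)*2 + 0 = ((1*4)*0)*2 + 0 = (4*0)*2 + 0 = 0*2 + 0 = 0 + 0 = 0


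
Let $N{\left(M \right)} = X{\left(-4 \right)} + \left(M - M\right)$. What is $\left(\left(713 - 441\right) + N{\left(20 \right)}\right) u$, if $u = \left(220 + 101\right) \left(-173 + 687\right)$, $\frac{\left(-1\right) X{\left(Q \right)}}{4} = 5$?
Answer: $41578488$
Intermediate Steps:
$X{\left(Q \right)} = -20$ ($X{\left(Q \right)} = \left(-4\right) 5 = -20$)
$N{\left(M \right)} = -20$ ($N{\left(M \right)} = -20 + \left(M - M\right) = -20 + 0 = -20$)
$u = 164994$ ($u = 321 \cdot 514 = 164994$)
$\left(\left(713 - 441\right) + N{\left(20 \right)}\right) u = \left(\left(713 - 441\right) - 20\right) 164994 = \left(272 - 20\right) 164994 = 252 \cdot 164994 = 41578488$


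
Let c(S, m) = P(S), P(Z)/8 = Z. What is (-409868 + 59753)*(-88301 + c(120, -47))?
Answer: 30579394215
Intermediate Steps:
P(Z) = 8*Z
c(S, m) = 8*S
(-409868 + 59753)*(-88301 + c(120, -47)) = (-409868 + 59753)*(-88301 + 8*120) = -350115*(-88301 + 960) = -350115*(-87341) = 30579394215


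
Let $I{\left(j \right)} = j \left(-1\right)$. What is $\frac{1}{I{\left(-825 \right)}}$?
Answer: $\frac{1}{825} \approx 0.0012121$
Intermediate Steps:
$I{\left(j \right)} = - j$
$\frac{1}{I{\left(-825 \right)}} = \frac{1}{\left(-1\right) \left(-825\right)} = \frac{1}{825}$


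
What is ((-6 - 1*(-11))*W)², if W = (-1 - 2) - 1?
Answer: 400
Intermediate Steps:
W = -4 (W = -3 - 1 = -4)
((-6 - 1*(-11))*W)² = ((-6 - 1*(-11))*(-4))² = ((-6 + 11)*(-4))² = (5*(-4))² = (-20)² = 400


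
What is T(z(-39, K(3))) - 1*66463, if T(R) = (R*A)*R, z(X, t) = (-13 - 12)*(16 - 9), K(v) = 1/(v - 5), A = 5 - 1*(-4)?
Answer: 209162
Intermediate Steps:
A = 9 (A = 5 + 4 = 9)
K(v) = 1/(-5 + v)
z(X, t) = -175 (z(X, t) = -25*7 = -175)
T(R) = 9*R² (T(R) = (R*9)*R = (9*R)*R = 9*R²)
T(z(-39, K(3))) - 1*66463 = 9*(-175)² - 1*66463 = 9*30625 - 66463 = 275625 - 66463 = 209162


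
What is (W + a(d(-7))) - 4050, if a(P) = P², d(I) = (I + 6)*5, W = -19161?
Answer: -23186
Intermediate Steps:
d(I) = 30 + 5*I (d(I) = (6 + I)*5 = 30 + 5*I)
(W + a(d(-7))) - 4050 = (-19161 + (30 + 5*(-7))²) - 4050 = (-19161 + (30 - 35)²) - 4050 = (-19161 + (-5)²) - 4050 = (-19161 + 25) - 4050 = -19136 - 4050 = -23186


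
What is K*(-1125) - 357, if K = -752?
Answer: 845643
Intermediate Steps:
K*(-1125) - 357 = -752*(-1125) - 357 = 846000 - 357 = 845643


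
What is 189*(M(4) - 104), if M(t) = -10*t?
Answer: -27216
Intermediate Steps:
189*(M(4) - 104) = 189*(-10*4 - 104) = 189*(-40 - 104) = 189*(-144) = -27216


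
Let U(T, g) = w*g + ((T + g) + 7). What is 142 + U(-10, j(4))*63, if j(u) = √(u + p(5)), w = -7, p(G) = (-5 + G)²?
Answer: -803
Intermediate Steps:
j(u) = √u (j(u) = √(u + (-5 + 5)²) = √(u + 0²) = √(u + 0) = √u)
U(T, g) = 7 + T - 6*g (U(T, g) = -7*g + ((T + g) + 7) = -7*g + (7 + T + g) = 7 + T - 6*g)
142 + U(-10, j(4))*63 = 142 + (7 - 10 - 6*√4)*63 = 142 + (7 - 10 - 6*2)*63 = 142 + (7 - 10 - 12)*63 = 142 - 15*63 = 142 - 945 = -803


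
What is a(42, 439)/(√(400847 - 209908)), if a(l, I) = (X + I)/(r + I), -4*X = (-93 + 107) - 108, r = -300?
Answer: 925*√190939/53081042 ≈ 0.0076146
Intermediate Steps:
X = 47/2 (X = -((-93 + 107) - 108)/4 = -(14 - 108)/4 = -¼*(-94) = 47/2 ≈ 23.500)
a(l, I) = (47/2 + I)/(-300 + I)
a(42, 439)/(√(400847 - 209908)) = ((47/2 + 439)/(-300 + 439))/(√(400847 - 209908)) = ((925/2)/139)/(√190939) = ((1/139)*(925/2))*(√190939/190939) = 925*(√190939/190939)/278 = 925*√190939/53081042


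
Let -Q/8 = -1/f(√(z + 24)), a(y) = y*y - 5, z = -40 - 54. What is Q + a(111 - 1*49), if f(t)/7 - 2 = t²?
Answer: 456839/119 ≈ 3839.0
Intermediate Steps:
z = -94
a(y) = -5 + y² (a(y) = y² - 5 = -5 + y²)
f(t) = 14 + 7*t²
Q = -2/119 (Q = -(-8)/(14 + 7*(√(-94 + 24))²) = -(-8)/(14 + 7*(√(-70))²) = -(-8)/(14 + 7*(I*√70)²) = -(-8)/(14 + 7*(-70)) = -(-8)/(14 - 490) = -(-8)/(-476) = -(-8)*(-1)/476 = -8*1/476 = -2/119 ≈ -0.016807)
Q + a(111 - 1*49) = -2/119 + (-5 + (111 - 1*49)²) = -2/119 + (-5 + (111 - 49)²) = -2/119 + (-5 + 62²) = -2/119 + (-5 + 3844) = -2/119 + 3839 = 456839/119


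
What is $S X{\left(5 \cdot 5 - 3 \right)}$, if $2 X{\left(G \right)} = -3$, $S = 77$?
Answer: $- \frac{231}{2} \approx -115.5$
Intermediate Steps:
$X{\left(G \right)} = - \frac{3}{2}$ ($X{\left(G \right)} = \frac{1}{2} \left(-3\right) = - \frac{3}{2}$)
$S X{\left(5 \cdot 5 - 3 \right)} = 77 \left(- \frac{3}{2}\right) = - \frac{231}{2}$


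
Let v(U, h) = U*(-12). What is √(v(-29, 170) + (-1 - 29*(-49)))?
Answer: 2*√442 ≈ 42.048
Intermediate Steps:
v(U, h) = -12*U
√(v(-29, 170) + (-1 - 29*(-49))) = √(-12*(-29) + (-1 - 29*(-49))) = √(348 + (-1 + 1421)) = √(348 + 1420) = √1768 = 2*√442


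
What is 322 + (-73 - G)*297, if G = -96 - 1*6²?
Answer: 17845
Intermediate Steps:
G = -132 (G = -96 - 1*36 = -96 - 36 = -132)
322 + (-73 - G)*297 = 322 + (-73 - 1*(-132))*297 = 322 + (-73 + 132)*297 = 322 + 59*297 = 322 + 17523 = 17845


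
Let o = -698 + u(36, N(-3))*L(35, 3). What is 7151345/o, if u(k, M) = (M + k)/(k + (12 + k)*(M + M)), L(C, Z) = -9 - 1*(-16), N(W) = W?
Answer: -85816140/8387 ≈ -10232.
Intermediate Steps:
L(C, Z) = 7 (L(C, Z) = -9 + 16 = 7)
u(k, M) = (M + k)/(k + 2*M*(12 + k)) (u(k, M) = (M + k)/(k + (12 + k)*(2*M)) = (M + k)/(k + 2*M*(12 + k)))
o = -8387/12 (o = -698 + ((-3 + 36)/(36 + 24*(-3) + 2*(-3)*36))*7 = -698 + (33/(36 - 72 - 216))*7 = -698 + (33/(-252))*7 = -698 - 1/252*33*7 = -698 - 11/84*7 = -698 - 11/12 = -8387/12 ≈ -698.92)
7151345/o = 7151345/(-8387/12) = 7151345*(-12/8387) = -85816140/8387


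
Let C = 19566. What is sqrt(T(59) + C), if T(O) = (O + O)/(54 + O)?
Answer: 14*sqrt(1274753)/113 ≈ 139.88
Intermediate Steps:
T(O) = 2*O/(54 + O) (T(O) = (2*O)/(54 + O) = 2*O/(54 + O))
sqrt(T(59) + C) = sqrt(2*59/(54 + 59) + 19566) = sqrt(2*59/113 + 19566) = sqrt(2*59*(1/113) + 19566) = sqrt(118/113 + 19566) = sqrt(2211076/113) = 14*sqrt(1274753)/113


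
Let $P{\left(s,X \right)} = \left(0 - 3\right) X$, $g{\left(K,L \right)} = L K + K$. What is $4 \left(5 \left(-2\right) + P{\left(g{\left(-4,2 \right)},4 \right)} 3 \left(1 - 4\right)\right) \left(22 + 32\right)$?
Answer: $21168$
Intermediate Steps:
$g{\left(K,L \right)} = K + K L$ ($g{\left(K,L \right)} = K L + K = K + K L$)
$P{\left(s,X \right)} = - 3 X$
$4 \left(5 \left(-2\right) + P{\left(g{\left(-4,2 \right)},4 \right)} 3 \left(1 - 4\right)\right) \left(22 + 32\right) = 4 \left(5 \left(-2\right) + \left(-3\right) 4 \cdot 3 \left(1 - 4\right)\right) \left(22 + 32\right) = 4 \left(-10 + \left(-12\right) 3 \left(1 - 4\right)\right) 54 = 4 \left(-10 - -108\right) 54 = 4 \left(-10 + 108\right) 54 = 4 \cdot 98 \cdot 54 = 392 \cdot 54 = 21168$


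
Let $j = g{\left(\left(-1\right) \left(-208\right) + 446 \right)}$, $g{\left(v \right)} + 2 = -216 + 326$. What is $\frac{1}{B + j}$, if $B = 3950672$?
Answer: $\frac{1}{3950780} \approx 2.5311 \cdot 10^{-7}$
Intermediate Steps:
$g{\left(v \right)} = 108$ ($g{\left(v \right)} = -2 + \left(-216 + 326\right) = -2 + 110 = 108$)
$j = 108$
$\frac{1}{B + j} = \frac{1}{3950672 + 108} = \frac{1}{3950780}$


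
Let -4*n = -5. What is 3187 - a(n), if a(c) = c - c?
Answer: 3187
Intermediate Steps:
n = 5/4 (n = -¼*(-5) = 5/4 ≈ 1.2500)
a(c) = 0
3187 - a(n) = 3187 - 1*0 = 3187 + 0 = 3187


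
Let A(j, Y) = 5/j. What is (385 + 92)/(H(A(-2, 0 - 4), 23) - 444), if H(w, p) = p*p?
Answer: 477/85 ≈ 5.6118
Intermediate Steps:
H(w, p) = p²
(385 + 92)/(H(A(-2, 0 - 4), 23) - 444) = (385 + 92)/(23² - 444) = 477/(529 - 444) = 477/85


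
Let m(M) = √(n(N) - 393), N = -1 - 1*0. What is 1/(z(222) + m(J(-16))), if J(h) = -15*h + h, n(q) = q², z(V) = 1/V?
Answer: 222/19319329 - 689976*I*√2/19319329 ≈ 1.1491e-5 - 0.050508*I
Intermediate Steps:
N = -1 (N = -1 + 0 = -1)
J(h) = -14*h
m(M) = 14*I*√2 (m(M) = √((-1)² - 393) = √(1 - 393) = √(-392) = 14*I*√2)
1/(z(222) + m(J(-16))) = 1/(1/222 + 14*I*√2)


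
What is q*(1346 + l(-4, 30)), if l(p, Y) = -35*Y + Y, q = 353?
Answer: 115078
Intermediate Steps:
l(p, Y) = -34*Y
q*(1346 + l(-4, 30)) = 353*(1346 - 34*30) = 353*(1346 - 1020) = 353*326 = 115078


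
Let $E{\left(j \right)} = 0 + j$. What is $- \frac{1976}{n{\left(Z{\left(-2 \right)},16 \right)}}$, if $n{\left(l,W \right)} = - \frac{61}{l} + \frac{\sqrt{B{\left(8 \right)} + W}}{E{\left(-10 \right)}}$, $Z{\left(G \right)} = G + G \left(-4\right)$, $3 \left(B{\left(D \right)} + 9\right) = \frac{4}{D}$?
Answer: $\frac{36160800}{185921} - \frac{59280 \sqrt{258}}{185921} \approx 189.37$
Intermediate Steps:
$B{\left(D \right)} = -9 + \frac{4}{3 D}$ ($B{\left(D \right)} = -9 + \frac{4 \frac{1}{D}}{3} = -9 + \frac{4}{3 D}$)
$Z{\left(G \right)} = - 3 G$ ($Z{\left(G \right)} = G - 4 G = - 3 G$)
$E{\left(j \right)} = j$
$n{\left(l,W \right)} = - \frac{61}{l} - \frac{\sqrt{- \frac{53}{6} + W}}{10}$ ($n{\left(l,W \right)} = - \frac{61}{l} + \frac{\sqrt{\left(-9 + \frac{4}{3 \cdot 8}\right) + W}}{-10} = - \frac{61}{l} + \sqrt{\left(-9 + \frac{4}{3} \cdot \frac{1}{8}\right) + W} \left(- \frac{1}{10}\right) = - \frac{61}{l} + \sqrt{\left(-9 + \frac{1}{6}\right) + W} \left(- \frac{1}{10}\right) = - \frac{61}{l} + \sqrt{- \frac{53}{6} + W} \left(- \frac{1}{10}\right) = - \frac{61}{l} - \frac{\sqrt{- \frac{53}{6} + W}}{10}$)
$- \frac{1976}{n{\left(Z{\left(-2 \right)},16 \right)}} = - \frac{1976}{- \frac{61}{\left(-3\right) \left(-2\right)} - \frac{\sqrt{-318 + 36 \cdot 16}}{60}} = - \frac{1976}{- \frac{61}{6} - \frac{\sqrt{-318 + 576}}{60}} = - \frac{1976}{\left(-61\right) \frac{1}{6} - \frac{\sqrt{258}}{60}} = - \frac{1976}{- \frac{61}{6} - \frac{\sqrt{258}}{60}}$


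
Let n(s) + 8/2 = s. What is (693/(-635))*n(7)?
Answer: -2079/635 ≈ -3.2740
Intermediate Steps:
n(s) = -4 + s
(693/(-635))*n(7) = (693/(-635))*(-4 + 7) = (693*(-1/635))*3 = -693/635*3 = -2079/635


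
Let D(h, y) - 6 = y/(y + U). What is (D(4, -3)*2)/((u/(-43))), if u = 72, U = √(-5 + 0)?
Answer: -1333/168 - 43*I*√5/168 ≈ -7.9345 - 0.57233*I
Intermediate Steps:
U = I*√5 (U = √(-5) = I*√5 ≈ 2.2361*I)
D(h, y) = 6 + y/(y + I*√5)
(D(4, -3)*2)/((u/(-43))) = (((7*(-3) + 6*I*√5)/(-3 + I*√5))*2)/((72/(-43))) = (((-21 + 6*I*√5)/(-3 + I*√5))*2)/((72*(-1/43))) = (2*(-21 + 6*I*√5)/(-3 + I*√5))/(-72/43) = (2*(-21 + 6*I*√5)/(-3 + I*√5))*(-43/72) = -43*(-21 + 6*I*√5)/(36*(-3 + I*√5))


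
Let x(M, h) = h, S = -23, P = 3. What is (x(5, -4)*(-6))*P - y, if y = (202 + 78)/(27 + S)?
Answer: 2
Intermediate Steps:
y = 70 (y = (202 + 78)/(27 - 23) = 280/4 = 280*(1/4) = 70)
(x(5, -4)*(-6))*P - y = -4*(-6)*3 - 1*70 = 24*3 - 70 = 72 - 70 = 2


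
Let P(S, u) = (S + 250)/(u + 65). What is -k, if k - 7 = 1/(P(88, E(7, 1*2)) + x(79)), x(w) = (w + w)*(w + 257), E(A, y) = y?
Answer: -24900705/3557234 ≈ -7.0000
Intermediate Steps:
x(w) = 2*w*(257 + w) (x(w) = (2*w)*(257 + w) = 2*w*(257 + w))
P(S, u) = (250 + S)/(65 + u)
k = 24900705/3557234 (k = 7 + 1/((250 + 88)/(65 + 1*2) + 2*79*(257 + 79)) = 7 + 1/(338/(65 + 2) + 2*79*336) = 7 + 1/(338/67 + 53088) = 7 + 1/(3557234/67) = 7 + 67/3557234 = 24900705/3557234 ≈ 7.0000)
-k = -1*24900705/3557234 = -24900705/3557234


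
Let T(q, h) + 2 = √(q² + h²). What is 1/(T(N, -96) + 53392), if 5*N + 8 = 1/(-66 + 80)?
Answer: 261611000/13967366119279 - 210*√5018969/13967366119279 ≈ 1.8696e-5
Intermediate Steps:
N = -111/70 (N = -8/5 + 1/(5*(-66 + 80)) = -8/5 + (⅕)/14 = -8/5 + (⅕)*(1/14) = -8/5 + 1/70 = -111/70 ≈ -1.5857)
T(q, h) = -2 + √(h² + q²) (T(q, h) = -2 + √(q² + h²) = -2 + √(h² + q²))
1/(T(N, -96) + 53392) = 1/((-2 + √((-96)² + (-111/70)²)) + 53392) = 1/((-2 + √(9216 + 12321/4900)) + 53392) = 1/((-2 + √(45170721/4900)) + 53392) = 1/((-2 + 3*√5018969/70) + 53392) = 1/(53390 + 3*√5018969/70)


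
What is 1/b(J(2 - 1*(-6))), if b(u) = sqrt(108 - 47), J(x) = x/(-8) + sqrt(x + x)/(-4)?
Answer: sqrt(61)/61 ≈ 0.12804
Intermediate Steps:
J(x) = -x/8 - sqrt(2)*sqrt(x)/4 (J(x) = x*(-1/8) + sqrt(2*x)*(-1/4) = -x/8 + (sqrt(2)*sqrt(x))*(-1/4) = -x/8 - sqrt(2)*sqrt(x)/4)
b(u) = sqrt(61)
1/b(J(2 - 1*(-6))) = 1/(sqrt(61)) = sqrt(61)/61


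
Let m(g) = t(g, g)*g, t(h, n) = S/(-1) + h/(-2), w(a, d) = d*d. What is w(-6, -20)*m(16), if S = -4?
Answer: -25600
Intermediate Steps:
w(a, d) = d²
t(h, n) = 4 - h/2 (t(h, n) = -4/(-1) + h/(-2) = -4*(-1) + h*(-½) = 4 - h/2)
m(g) = g*(4 - g/2) (m(g) = (4 - g/2)*g = g*(4 - g/2))
w(-6, -20)*m(16) = (-20)²*((½)*16*(8 - 1*16)) = 400*((½)*16*(8 - 16)) = 400*((½)*16*(-8)) = 400*(-64) = -25600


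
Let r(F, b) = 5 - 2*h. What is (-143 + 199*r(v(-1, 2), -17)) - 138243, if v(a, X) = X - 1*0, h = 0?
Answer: -137391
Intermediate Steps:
v(a, X) = X (v(a, X) = X + 0 = X)
r(F, b) = 5 (r(F, b) = 5 - 2*0 = 5 + 0 = 5)
(-143 + 199*r(v(-1, 2), -17)) - 138243 = (-143 + 199*5) - 138243 = (-143 + 995) - 138243 = 852 - 138243 = -137391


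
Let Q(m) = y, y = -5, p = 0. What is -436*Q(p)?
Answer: 2180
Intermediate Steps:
Q(m) = -5
-436*Q(p) = -436*(-5) = 2180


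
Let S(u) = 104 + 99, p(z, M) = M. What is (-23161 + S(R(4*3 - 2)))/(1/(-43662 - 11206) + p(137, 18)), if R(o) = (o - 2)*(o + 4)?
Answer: -96896888/75971 ≈ -1275.4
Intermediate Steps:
R(o) = (-2 + o)*(4 + o)
S(u) = 203
(-23161 + S(R(4*3 - 2)))/(1/(-43662 - 11206) + p(137, 18)) = (-23161 + 203)/(1/(-43662 - 11206) + 18) = -22958/(1/(-54868) + 18) = -22958/(-1/54868 + 18) = -22958/987623/54868 = -22958*54868/987623 = -96896888/75971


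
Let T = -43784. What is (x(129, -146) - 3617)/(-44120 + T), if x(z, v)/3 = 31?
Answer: 881/21976 ≈ 0.040089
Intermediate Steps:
x(z, v) = 93 (x(z, v) = 3*31 = 93)
(x(129, -146) - 3617)/(-44120 + T) = (93 - 3617)/(-44120 - 43784) = -3524/(-87904) = -3524*(-1/87904) = 881/21976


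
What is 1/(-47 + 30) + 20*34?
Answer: 11559/17 ≈ 679.94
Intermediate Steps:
1/(-47 + 30) + 20*34 = 1/(-17) + 680 = -1/17 + 680 = 11559/17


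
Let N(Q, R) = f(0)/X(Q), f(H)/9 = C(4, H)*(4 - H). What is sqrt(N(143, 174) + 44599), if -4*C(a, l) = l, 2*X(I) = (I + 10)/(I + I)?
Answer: sqrt(44599) ≈ 211.18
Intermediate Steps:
X(I) = (10 + I)/(4*I) (X(I) = ((I + 10)/(I + I))/2 = ((10 + I)/((2*I)))/2 = ((10 + I)*(1/(2*I)))/2 = ((10 + I)/(2*I))/2 = (10 + I)/(4*I))
C(a, l) = -l/4
f(H) = -9*H*(4 - H)/4 (f(H) = 9*((-H/4)*(4 - H)) = 9*(-H*(4 - H)/4) = -9*H*(4 - H)/4)
N(Q, R) = 0 (N(Q, R) = ((9/4)*0*(-4 + 0))/(((10 + Q)/(4*Q))) = ((9/4)*0*(-4))*(4*Q/(10 + Q)) = 0*(4*Q/(10 + Q)) = 0)
sqrt(N(143, 174) + 44599) = sqrt(0 + 44599) = sqrt(44599)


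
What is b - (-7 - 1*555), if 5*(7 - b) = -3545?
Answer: 1278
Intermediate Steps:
b = 716 (b = 7 - ⅕*(-3545) = 7 + 709 = 716)
b - (-7 - 1*555) = 716 - (-7 - 1*555) = 716 - (-7 - 555) = 716 - 1*(-562) = 716 + 562 = 1278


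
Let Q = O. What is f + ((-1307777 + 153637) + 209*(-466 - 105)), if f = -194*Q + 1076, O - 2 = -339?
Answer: -1207025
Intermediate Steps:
O = -337 (O = 2 - 339 = -337)
Q = -337
f = 66454 (f = -194*(-337) + 1076 = 65378 + 1076 = 66454)
f + ((-1307777 + 153637) + 209*(-466 - 105)) = 66454 + ((-1307777 + 153637) + 209*(-466 - 105)) = 66454 + (-1154140 + 209*(-571)) = 66454 + (-1154140 - 119339) = 66454 - 1273479 = -1207025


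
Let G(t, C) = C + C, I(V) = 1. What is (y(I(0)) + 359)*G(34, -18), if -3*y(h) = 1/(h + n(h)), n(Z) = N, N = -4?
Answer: -12928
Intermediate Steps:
n(Z) = -4
G(t, C) = 2*C
y(h) = -1/(3*(-4 + h)) (y(h) = -1/(3*(h - 4)) = -1/(3*(-4 + h)))
(y(I(0)) + 359)*G(34, -18) = (-1/(-12 + 3*1) + 359)*(2*(-18)) = (-1/(-12 + 3) + 359)*(-36) = (-1/(-9) + 359)*(-36) = (-1*(-⅑) + 359)*(-36) = (⅑ + 359)*(-36) = (3232/9)*(-36) = -12928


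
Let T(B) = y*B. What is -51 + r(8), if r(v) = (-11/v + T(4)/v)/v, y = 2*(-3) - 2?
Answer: -3307/64 ≈ -51.672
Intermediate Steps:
y = -8 (y = -6 - 2 = -8)
T(B) = -8*B
r(v) = -43/v² (r(v) = (-11/v + (-8*4)/v)/v = (-11/v - 32/v)/v = (-43/v)/v = -43/v²)
-51 + r(8) = -51 - 43/8² = -51 - 43*1/64 = -51 - 43/64 = -3307/64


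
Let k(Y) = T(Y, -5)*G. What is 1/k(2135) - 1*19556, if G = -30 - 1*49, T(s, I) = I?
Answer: -7724619/395 ≈ -19556.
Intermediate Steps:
G = -79 (G = -30 - 49 = -79)
k(Y) = 395 (k(Y) = -5*(-79) = 395)
1/k(2135) - 1*19556 = 1/395 - 1*19556 = 1/395 - 19556 = -7724619/395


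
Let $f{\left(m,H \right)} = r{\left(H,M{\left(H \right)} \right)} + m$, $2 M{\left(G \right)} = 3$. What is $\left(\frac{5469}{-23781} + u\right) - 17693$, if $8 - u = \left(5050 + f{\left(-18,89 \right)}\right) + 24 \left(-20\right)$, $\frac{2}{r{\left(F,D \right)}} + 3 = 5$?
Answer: $- \frac{176282449}{7927} \approx -22238.0$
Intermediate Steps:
$M{\left(G \right)} = \frac{3}{2}$ ($M{\left(G \right)} = \frac{1}{2} \cdot 3 = \frac{3}{2}$)
$r{\left(F,D \right)} = 1$ ($r{\left(F,D \right)} = \frac{2}{-3 + 5} = \frac{2}{2} = 2 \cdot \frac{1}{2} = 1$)
$f{\left(m,H \right)} = 1 + m$
$u = -4545$ ($u = 8 - \left(\left(5050 + \left(1 - 18\right)\right) + 24 \left(-20\right)\right) = 8 - \left(\left(5050 - 17\right) - 480\right) = 8 - \left(5033 - 480\right) = 8 - 4553 = -4545$)
$\left(\frac{5469}{-23781} + u\right) - 17693 = \left(\frac{5469}{-23781} - 4545\right) - 17693 = \left(5469 \left(- \frac{1}{23781}\right) - 4545\right) - 17693 = \left(- \frac{1823}{7927} - 4545\right) - 17693 = - \frac{36030038}{7927} - 17693 = - \frac{176282449}{7927}$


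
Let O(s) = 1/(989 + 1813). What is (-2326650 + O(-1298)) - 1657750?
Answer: -11164288799/2802 ≈ -3.9844e+6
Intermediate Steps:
O(s) = 1/2802
(-2326650 + O(-1298)) - 1657750 = (-2326650 + 1/2802) - 1657750 = -6519273299/2802 - 1657750 = -11164288799/2802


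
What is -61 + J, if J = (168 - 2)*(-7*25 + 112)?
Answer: -10519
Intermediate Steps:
J = -10458 (J = 166*(-175 + 112) = 166*(-63) = -10458)
-61 + J = -61 - 10458 = -10519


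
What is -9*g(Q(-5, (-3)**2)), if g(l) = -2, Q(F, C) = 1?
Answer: 18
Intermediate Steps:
-9*g(Q(-5, (-3)**2)) = -9*(-2) = 18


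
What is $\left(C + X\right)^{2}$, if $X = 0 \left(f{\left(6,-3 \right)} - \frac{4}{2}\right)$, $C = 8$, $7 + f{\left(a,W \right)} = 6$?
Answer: $64$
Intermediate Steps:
$f{\left(a,W \right)} = -1$ ($f{\left(a,W \right)} = -7 + 6 = -1$)
$X = 0$ ($X = 0 \left(-1 - \frac{4}{2}\right) = 0 \left(-1 - 2\right) = 0 \left(-3\right) = 0$)
$\left(C + X\right)^{2} = \left(8 + 0\right)^{2} = 8^{2} = 64$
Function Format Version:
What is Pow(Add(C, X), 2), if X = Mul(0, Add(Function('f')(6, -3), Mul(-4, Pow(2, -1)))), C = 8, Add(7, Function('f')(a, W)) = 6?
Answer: 64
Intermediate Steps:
Function('f')(a, W) = -1 (Function('f')(a, W) = Add(-7, 6) = -1)
X = 0 (X = Mul(0, Add(-1, Mul(-4, Pow(2, -1)))) = Mul(0, Add(-1, Mul(-4, Rational(1, 2)))) = Mul(0, Add(-1, -2)) = Mul(0, -3) = 0)
Pow(Add(C, X), 2) = Pow(Add(8, 0), 2) = Pow(8, 2) = 64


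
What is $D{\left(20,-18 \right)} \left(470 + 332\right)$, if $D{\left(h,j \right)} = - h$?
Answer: $-16040$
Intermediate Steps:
$D{\left(20,-18 \right)} \left(470 + 332\right) = \left(-1\right) 20 \left(470 + 332\right) = \left(-20\right) 802 = -16040$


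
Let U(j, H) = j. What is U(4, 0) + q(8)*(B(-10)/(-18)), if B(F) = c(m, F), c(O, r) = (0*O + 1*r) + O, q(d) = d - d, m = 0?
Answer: 4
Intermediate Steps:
q(d) = 0
c(O, r) = O + r (c(O, r) = (0 + r) + O = r + O = O + r)
B(F) = F (B(F) = 0 + F = F)
U(4, 0) + q(8)*(B(-10)/(-18)) = 4 + 0*(-10/(-18)) = 4 + 0*(-10*(-1/18)) = 4 + 0*(5/9) = 4 + 0 = 4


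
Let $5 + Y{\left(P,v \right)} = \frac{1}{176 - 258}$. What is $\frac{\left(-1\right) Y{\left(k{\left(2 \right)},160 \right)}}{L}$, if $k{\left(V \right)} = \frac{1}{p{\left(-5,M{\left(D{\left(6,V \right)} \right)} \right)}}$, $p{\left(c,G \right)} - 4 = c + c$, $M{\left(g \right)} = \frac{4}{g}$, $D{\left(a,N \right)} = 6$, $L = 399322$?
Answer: $\frac{411}{32744404} \approx 1.2552 \cdot 10^{-5}$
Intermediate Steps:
$p{\left(c,G \right)} = 4 + 2 c$ ($p{\left(c,G \right)} = 4 + \left(c + c\right) = 4 + 2 c$)
$k{\left(V \right)} = - \frac{1}{6}$ ($k{\left(V \right)} = \frac{1}{4 + 2 \left(-5\right)} = \frac{1}{4 - 10} = \frac{1}{-6} = - \frac{1}{6}$)
$Y{\left(P,v \right)} = - \frac{411}{82}$ ($Y{\left(P,v \right)} = -5 + \frac{1}{176 - 258} = -5 + \frac{1}{-82} = -5 - \frac{1}{82} = - \frac{411}{82}$)
$\frac{\left(-1\right) Y{\left(k{\left(2 \right)},160 \right)}}{L} = \frac{\left(-1\right) \left(- \frac{411}{82}\right)}{399322} = \frac{411}{82} \cdot \frac{1}{399322} = \frac{411}{32744404}$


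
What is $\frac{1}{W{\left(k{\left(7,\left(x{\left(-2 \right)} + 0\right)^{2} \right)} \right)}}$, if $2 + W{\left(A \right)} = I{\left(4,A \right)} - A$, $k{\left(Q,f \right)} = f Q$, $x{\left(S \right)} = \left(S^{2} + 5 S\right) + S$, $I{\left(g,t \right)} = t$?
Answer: $- \frac{1}{2} \approx -0.5$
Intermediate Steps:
$x{\left(S \right)} = S^{2} + 6 S$
$k{\left(Q,f \right)} = Q f$
$W{\left(A \right)} = -2$ ($W{\left(A \right)} = -2 + \left(A - A\right) = -2 + 0 = -2$)
$\frac{1}{W{\left(k{\left(7,\left(x{\left(-2 \right)} + 0\right)^{2} \right)} \right)}} = \frac{1}{-2} = - \frac{1}{2}$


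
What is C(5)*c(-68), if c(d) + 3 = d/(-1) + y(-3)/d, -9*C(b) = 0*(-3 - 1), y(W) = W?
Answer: 0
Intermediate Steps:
C(b) = 0 (C(b) = -0*(-3 - 1) = -0*(-4) = -⅑*0 = 0)
c(d) = -3 - d - 3/d (c(d) = -3 + (d/(-1) - 3/d) = -3 + (d*(-1) - 3/d) = -3 + (-d - 3/d) = -3 - d - 3/d)
C(5)*c(-68) = 0*(-3 - 1*(-68) - 3/(-68)) = 0*(-3 + 68 - 3*(-1/68)) = 0*(-3 + 68 + 3/68) = 0*(4423/68) = 0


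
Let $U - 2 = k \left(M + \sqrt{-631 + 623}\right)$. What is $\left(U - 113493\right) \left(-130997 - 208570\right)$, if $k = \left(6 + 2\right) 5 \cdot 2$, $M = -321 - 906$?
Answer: $71869695117 - 54330720 i \sqrt{2} \approx 7.187 \cdot 10^{10} - 7.6835 \cdot 10^{7} i$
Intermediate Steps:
$M = -1227$
$k = 80$ ($k = 8 \cdot 5 \cdot 2 = 40 \cdot 2 = 80$)
$U = -98158 + 160 i \sqrt{2}$ ($U = 2 + 80 \left(-1227 + \sqrt{-631 + 623}\right) = 2 + 80 \left(-1227 + \sqrt{-8}\right) = 2 + 80 \left(-1227 + 2 i \sqrt{2}\right) = 2 - \left(98160 - 160 i \sqrt{2}\right) = -98158 + 160 i \sqrt{2} \approx -98158.0 + 226.27 i$)
$\left(U - 113493\right) \left(-130997 - 208570\right) = \left(\left(-98158 + 160 i \sqrt{2}\right) - 113493\right) \left(-130997 - 208570\right) = \left(-211651 + 160 i \sqrt{2}\right) \left(-339567\right) = 71869695117 - 54330720 i \sqrt{2}$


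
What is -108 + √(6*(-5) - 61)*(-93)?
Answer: -108 - 93*I*√91 ≈ -108.0 - 887.16*I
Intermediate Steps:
-108 + √(6*(-5) - 61)*(-93) = -108 + √(-30 - 61)*(-93) = -108 + √(-91)*(-93) = -108 + (I*√91)*(-93) = -108 - 93*I*√91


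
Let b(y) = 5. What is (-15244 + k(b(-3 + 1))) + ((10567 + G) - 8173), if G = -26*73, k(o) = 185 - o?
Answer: -14568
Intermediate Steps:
G = -1898
(-15244 + k(b(-3 + 1))) + ((10567 + G) - 8173) = (-15244 + (185 - 1*5)) + ((10567 - 1898) - 8173) = (-15244 + (185 - 5)) + (8669 - 8173) = (-15244 + 180) + 496 = -15064 + 496 = -14568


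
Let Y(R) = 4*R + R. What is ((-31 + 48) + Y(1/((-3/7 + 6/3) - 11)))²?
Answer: 1181569/4356 ≈ 271.25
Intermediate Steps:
Y(R) = 5*R
((-31 + 48) + Y(1/((-3/7 + 6/3) - 11)))² = ((-31 + 48) + 5/((-3/7 + 6/3) - 11))² = (17 + 5/((-3*⅐ + 6*(⅓)) - 11))² = (17 + 5/((-3/7 + 2) - 11))² = (17 + 5/(11/7 - 11))² = (17 + 5/(-66/7))² = (17 + 5*(-7/66))² = (17 - 35/66)² = (1087/66)² = 1181569/4356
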